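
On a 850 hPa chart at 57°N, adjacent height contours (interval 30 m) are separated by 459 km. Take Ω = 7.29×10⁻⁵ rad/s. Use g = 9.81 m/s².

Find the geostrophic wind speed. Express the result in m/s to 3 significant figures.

Coriolis parameter at 57°N:
f = 2Ω sin φ = 2 × 7.29×10⁻⁵ × sin 57° = 1.22×10⁻⁴ s⁻¹
Height gradient: |∂Z/∂n| = 30 m / 459000 m = 6.54×10⁻⁵
On a pressure surface, geostrophic balance gives V_g = (g/f)|∂Z/∂n|:
V_g = 9.81 × 6.54×10⁻⁵ / 1.22×10⁻⁴ = 5.24 m/s

5.24 m/s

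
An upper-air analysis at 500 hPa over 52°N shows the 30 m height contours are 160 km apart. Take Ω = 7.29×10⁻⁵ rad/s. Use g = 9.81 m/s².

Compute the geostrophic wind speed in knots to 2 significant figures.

Coriolis parameter at 52°N:
f = 2Ω sin φ = 2 × 7.29×10⁻⁵ × sin 52° = 1.15×10⁻⁴ s⁻¹
Height gradient: |∂Z/∂n| = 30 m / 160000 m = 1.88×10⁻⁴
On a pressure surface, geostrophic balance gives V_g = (g/f)|∂Z/∂n|:
V_g = 9.81 × 1.88×10⁻⁴ / 1.15×10⁻⁴ = 16.0 m/s
Converting: 16.0 m/s × 1.944 = 31 knots

31 knots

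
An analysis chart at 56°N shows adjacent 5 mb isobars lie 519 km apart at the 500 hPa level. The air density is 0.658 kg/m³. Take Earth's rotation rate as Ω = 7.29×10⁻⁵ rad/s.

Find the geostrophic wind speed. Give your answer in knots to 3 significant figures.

Coriolis parameter at 56°N:
f = 2Ω sin φ = 2 × 7.29×10⁻⁵ × sin 56° = 1.21×10⁻⁴ s⁻¹
Pressure gradient: |∂P/∂n| = 500 Pa / 519000 m = 9.63×10⁻⁴ Pa/m
Geostrophic balance (pressure-gradient force = Coriolis force):
V_g = (1/(fρ)) |∂P/∂n| = 9.63×10⁻⁴ / (1.21×10⁻⁴ × 0.658) = 12.1 m/s
Converting: 12.1 m/s × 1.944 = 23.5 knots

23.5 knots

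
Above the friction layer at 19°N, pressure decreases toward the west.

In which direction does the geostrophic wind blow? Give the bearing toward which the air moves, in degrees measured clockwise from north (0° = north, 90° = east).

The pressure-gradient force points toward the west (bearing 270°).
Geostrophic balance: in the Northern Hemisphere the Coriolis force deflects motion to the right, so the geostrophic wind blows 90° to the right of the pressure-gradient force (low pressure on the left).
Rotating 270° by 90° clockwise gives 000° — the wind blows toward the north.

000°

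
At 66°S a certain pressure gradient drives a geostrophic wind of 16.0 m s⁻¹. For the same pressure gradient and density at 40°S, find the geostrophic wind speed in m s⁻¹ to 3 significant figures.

22.7 m s⁻¹

With the same pressure gradient and density, V_g ∝ 1/f ∝ 1/sin φ.
V₂ = V₁ · sin φ₁ / sin φ₂ = 16.0 × sin 66° / sin 40°
V₂ = 16.0 × 0.9135/0.6428 = 22.7 m s⁻¹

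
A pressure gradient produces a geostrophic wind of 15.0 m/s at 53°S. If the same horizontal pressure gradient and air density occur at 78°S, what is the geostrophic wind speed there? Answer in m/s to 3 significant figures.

12.2 m/s

With the same pressure gradient and density, V_g ∝ 1/f ∝ 1/sin φ.
V₂ = V₁ · sin φ₁ / sin φ₂ = 15.0 × sin 53° / sin 78°
V₂ = 15.0 × 0.7986/0.9781 = 12.2 m/s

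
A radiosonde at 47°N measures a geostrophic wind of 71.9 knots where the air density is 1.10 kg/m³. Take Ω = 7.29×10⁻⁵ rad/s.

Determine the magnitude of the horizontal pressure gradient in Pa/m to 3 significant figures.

4.34×10⁻³ Pa/m

Coriolis parameter at 47°N:
f = 2Ω sin φ = 2 × 7.29×10⁻⁵ × sin 47° = 1.07×10⁻⁴ s⁻¹
Wind speed in SI: 71.9 knots = 37.0 m/s
Geostrophic balance rearranged: |∂P/∂n| = f ρ V_g
|∂P/∂n| = 1.07×10⁻⁴ × 1.10 × 37.0 = 4.34×10⁻³ Pa/m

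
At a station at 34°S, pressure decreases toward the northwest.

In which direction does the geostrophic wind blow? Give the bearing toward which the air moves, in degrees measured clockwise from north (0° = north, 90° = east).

225°

The pressure-gradient force points toward the northwest (bearing 315°).
Geostrophic balance: in the Southern Hemisphere the Coriolis force deflects motion to the left, so the geostrophic wind blows 90° to the left of the pressure-gradient force (low pressure on the right).
Rotating 315° by 90° counterclockwise gives 225° — the wind blows toward the southwest.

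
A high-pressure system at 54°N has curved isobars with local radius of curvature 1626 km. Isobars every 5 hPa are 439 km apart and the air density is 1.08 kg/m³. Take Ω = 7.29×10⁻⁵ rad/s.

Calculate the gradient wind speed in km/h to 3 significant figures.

33.8 km/h

Coriolis parameter at 54°N:
f = 2Ω sin φ = 2 × 7.29×10⁻⁵ × sin 54° = 1.18×10⁻⁴ s⁻¹
Pressure gradient: |∂P/∂n| = 500 Pa / 439000 m = 1.14×10⁻³ Pa/m
Geostrophic speed: V_g = |∂P/∂n|/(fρ) = 1.14×10⁻³/(1.18×10⁻⁴ × 1.08) = 8.94 m/s
Around a high, pressure-gradient force acts outward with centrifugal, so Coriolis balances both:
fV = (1/ρ)|∂P/∂n| + V²/R  →  V² − fR·V + fR·V_g = 0
With fR = 1.18×10⁻⁴ × 1626×10³ m = 192 m/s:
V = [fR − √((fR)² − 4 fR V_g)]/2 = [192 − √(192² − 4×192×8.94)]/2 = 9.4 m/s
Supergeostrophic (V > V_g = 8.94 m/s), as expected around a high.
Converting: 9.4 m/s × 3.6 = 33.8 km/h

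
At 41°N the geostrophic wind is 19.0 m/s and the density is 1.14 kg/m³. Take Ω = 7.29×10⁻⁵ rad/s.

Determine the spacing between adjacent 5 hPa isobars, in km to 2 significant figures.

Coriolis parameter at 41°N:
f = 2Ω sin φ = 2 × 7.29×10⁻⁵ × sin 41° = 9.57×10⁻⁵ s⁻¹
Geostrophic balance rearranged: |∂P/∂n| = f ρ V_g
|∂P/∂n| = 9.57×10⁻⁵ × 1.14 × 19.0 = 2.07×10⁻³ Pa/m
Isobar spacing: Δn = ΔP/|∂P/∂n| = 500 Pa / 2.07×10⁻³ Pa/m = 241330 m ≈ 240 km

240 km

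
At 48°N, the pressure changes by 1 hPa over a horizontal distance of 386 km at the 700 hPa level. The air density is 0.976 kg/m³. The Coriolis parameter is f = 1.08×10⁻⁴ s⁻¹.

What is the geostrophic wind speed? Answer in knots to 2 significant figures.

Pressure gradient: |∂P/∂n| = 100 Pa / 386000 m = 2.59×10⁻⁴ Pa/m
Geostrophic balance (pressure-gradient force = Coriolis force):
V_g = (1/(fρ)) |∂P/∂n| = 2.59×10⁻⁴ / (1.08×10⁻⁴ × 0.976) = 2.46 m/s
Converting: 2.46 m/s × 1.944 = 4.8 knots

4.8 knots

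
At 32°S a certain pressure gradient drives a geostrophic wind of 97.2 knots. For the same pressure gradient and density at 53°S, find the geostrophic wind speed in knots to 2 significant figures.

With the same pressure gradient and density, V_g ∝ 1/f ∝ 1/sin φ.
V₂ = V₁ · sin φ₁ / sin φ₂ = 97.2 × sin 32° / sin 53°
V₂ = 97.2 × 0.5299/0.7986 = 64 knots

64 knots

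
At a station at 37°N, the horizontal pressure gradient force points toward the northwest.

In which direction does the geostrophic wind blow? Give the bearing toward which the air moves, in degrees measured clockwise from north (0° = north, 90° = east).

045°

The pressure-gradient force points toward the northwest (bearing 315°).
Geostrophic balance: in the Northern Hemisphere the Coriolis force deflects motion to the right, so the geostrophic wind blows 90° to the right of the pressure-gradient force (low pressure on the left).
Rotating 315° by 90° clockwise gives 045° — the wind blows toward the northeast.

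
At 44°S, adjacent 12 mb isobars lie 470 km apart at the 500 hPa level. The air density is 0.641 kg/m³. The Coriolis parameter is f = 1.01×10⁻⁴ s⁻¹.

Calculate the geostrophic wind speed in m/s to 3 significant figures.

Pressure gradient: |∂P/∂n| = 1200 Pa / 470000 m = 2.55×10⁻³ Pa/m
Geostrophic balance (pressure-gradient force = Coriolis force):
V_g = (1/(fρ)) |∂P/∂n| = 2.55×10⁻³ / (1.01×10⁻⁴ × 0.641) = 39.4 m/s

39.4 m/s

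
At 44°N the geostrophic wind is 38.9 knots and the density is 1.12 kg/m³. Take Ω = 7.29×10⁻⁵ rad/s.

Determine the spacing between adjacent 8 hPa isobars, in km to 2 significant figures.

Coriolis parameter at 44°N:
f = 2Ω sin φ = 2 × 7.29×10⁻⁵ × sin 44° = 1.01×10⁻⁴ s⁻¹
Wind speed in SI: 38.9 knots = 20.0 m/s
Geostrophic balance rearranged: |∂P/∂n| = f ρ V_g
|∂P/∂n| = 1.01×10⁻⁴ × 1.12 × 20.0 = 2.27×10⁻³ Pa/m
Isobar spacing: Δn = ΔP/|∂P/∂n| = 800 Pa / 2.27×10⁻³ Pa/m = 352416 m ≈ 350 km

350 km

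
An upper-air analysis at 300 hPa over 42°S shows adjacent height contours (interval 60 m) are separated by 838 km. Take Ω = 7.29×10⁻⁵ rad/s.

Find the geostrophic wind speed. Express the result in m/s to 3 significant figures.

7.20 m/s

Coriolis parameter at 42°S:
f = 2Ω sin φ = 2 × 7.29×10⁻⁵ × sin 42° = 9.76×10⁻⁵ s⁻¹
Height gradient: |∂Z/∂n| = 60 m / 838000 m = 7.16×10⁻⁵
On a pressure surface, geostrophic balance gives V_g = (g/f)|∂Z/∂n|:
V_g = 9.81 × 7.16×10⁻⁵ / 9.76×10⁻⁵ = 7.20 m/s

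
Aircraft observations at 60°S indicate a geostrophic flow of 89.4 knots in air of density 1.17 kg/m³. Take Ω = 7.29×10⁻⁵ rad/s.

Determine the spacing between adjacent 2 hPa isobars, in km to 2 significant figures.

Coriolis parameter at 60°S:
f = 2Ω sin φ = 2 × 7.29×10⁻⁵ × sin 60° = 1.26×10⁻⁴ s⁻¹
Wind speed in SI: 89.4 knots = 46.0 m/s
Geostrophic balance rearranged: |∂P/∂n| = f ρ V_g
|∂P/∂n| = 1.26×10⁻⁴ × 1.17 × 46.0 = 6.79×10⁻³ Pa/m
Isobar spacing: Δn = ΔP/|∂P/∂n| = 200 Pa / 6.79×10⁻³ Pa/m = 29436 m ≈ 29 km

29 km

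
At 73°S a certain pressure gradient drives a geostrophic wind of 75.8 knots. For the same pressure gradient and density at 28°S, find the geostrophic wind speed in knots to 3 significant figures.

With the same pressure gradient and density, V_g ∝ 1/f ∝ 1/sin φ.
V₂ = V₁ · sin φ₁ / sin φ₂ = 75.8 × sin 73° / sin 28°
V₂ = 75.8 × 0.9563/0.4695 = 154 knots

154 knots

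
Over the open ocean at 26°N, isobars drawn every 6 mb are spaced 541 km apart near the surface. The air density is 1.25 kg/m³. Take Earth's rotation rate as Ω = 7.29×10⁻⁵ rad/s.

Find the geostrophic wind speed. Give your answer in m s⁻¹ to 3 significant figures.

13.9 m s⁻¹

Coriolis parameter at 26°N:
f = 2Ω sin φ = 2 × 7.29×10⁻⁵ × sin 26° = 6.39×10⁻⁵ s⁻¹
Pressure gradient: |∂P/∂n| = 600 Pa / 541000 m = 1.11×10⁻³ Pa/m
Geostrophic balance (pressure-gradient force = Coriolis force):
V_g = (1/(fρ)) |∂P/∂n| = 1.11×10⁻³ / (6.39×10⁻⁵ × 1.25) = 13.9 m/s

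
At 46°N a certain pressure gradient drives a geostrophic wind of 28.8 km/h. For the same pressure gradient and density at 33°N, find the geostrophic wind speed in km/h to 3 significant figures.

38.0 km/h

With the same pressure gradient and density, V_g ∝ 1/f ∝ 1/sin φ.
V₂ = V₁ · sin φ₁ / sin φ₂ = 28.8 × sin 46° / sin 33°
V₂ = 28.8 × 0.7193/0.5446 = 38.0 km/h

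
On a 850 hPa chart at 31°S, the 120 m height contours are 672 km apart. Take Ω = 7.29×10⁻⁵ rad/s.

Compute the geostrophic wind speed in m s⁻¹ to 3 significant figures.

23.3 m s⁻¹

Coriolis parameter at 31°S:
f = 2Ω sin φ = 2 × 7.29×10⁻⁵ × sin 31° = 7.51×10⁻⁵ s⁻¹
Height gradient: |∂Z/∂n| = 120 m / 672000 m = 1.79×10⁻⁴
On a pressure surface, geostrophic balance gives V_g = (g/f)|∂Z/∂n|:
V_g = 9.81 × 1.79×10⁻⁴ / 7.51×10⁻⁵ = 23.3 m/s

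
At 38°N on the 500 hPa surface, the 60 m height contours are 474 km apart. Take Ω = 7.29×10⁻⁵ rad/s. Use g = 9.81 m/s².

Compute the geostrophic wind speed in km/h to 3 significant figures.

Coriolis parameter at 38°N:
f = 2Ω sin φ = 2 × 7.29×10⁻⁵ × sin 38° = 8.98×10⁻⁵ s⁻¹
Height gradient: |∂Z/∂n| = 60 m / 474000 m = 1.27×10⁻⁴
On a pressure surface, geostrophic balance gives V_g = (g/f)|∂Z/∂n|:
V_g = 9.81 × 1.27×10⁻⁴ / 8.98×10⁻⁵ = 13.8 m/s
Converting: 13.8 m/s × 3.6 = 49.8 km/h

49.8 km/h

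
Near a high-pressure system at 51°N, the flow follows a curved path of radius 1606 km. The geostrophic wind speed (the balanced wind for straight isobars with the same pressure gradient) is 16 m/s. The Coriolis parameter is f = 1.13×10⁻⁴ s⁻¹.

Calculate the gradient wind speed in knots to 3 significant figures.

Around a high, pressure-gradient force acts outward with centrifugal, so Coriolis balances both:
fV = (1/ρ)|∂P/∂n| + V²/R  →  V² − fR·V + fR·V_g = 0
With fR = 1.13×10⁻⁴ × 1606×10³ m = 181 m/s:
V = [fR − √((fR)² − 4 fR V_g)]/2 = [181 − √(181² − 4×181×16)]/2 = 17.7 m/s
Supergeostrophic (V > V_g = 16 m/s), as expected around a high.
Converting: 17.7 m/s × 1.944 = 34.5 knots

34.5 knots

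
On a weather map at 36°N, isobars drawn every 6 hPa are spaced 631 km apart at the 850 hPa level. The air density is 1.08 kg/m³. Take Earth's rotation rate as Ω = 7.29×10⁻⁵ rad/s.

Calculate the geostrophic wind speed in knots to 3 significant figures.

Coriolis parameter at 36°N:
f = 2Ω sin φ = 2 × 7.29×10⁻⁵ × sin 36° = 8.57×10⁻⁵ s⁻¹
Pressure gradient: |∂P/∂n| = 600 Pa / 631000 m = 9.51×10⁻⁴ Pa/m
Geostrophic balance (pressure-gradient force = Coriolis force):
V_g = (1/(fρ)) |∂P/∂n| = 9.51×10⁻⁴ / (8.57×10⁻⁵ × 1.08) = 10.3 m/s
Converting: 10.3 m/s × 1.944 = 20.0 knots

20.0 knots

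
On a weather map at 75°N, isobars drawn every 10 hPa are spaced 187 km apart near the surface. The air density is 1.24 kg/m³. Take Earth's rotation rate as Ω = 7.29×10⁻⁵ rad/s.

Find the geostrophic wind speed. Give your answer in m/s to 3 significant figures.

Coriolis parameter at 75°N:
f = 2Ω sin φ = 2 × 7.29×10⁻⁵ × sin 75° = 1.41×10⁻⁴ s⁻¹
Pressure gradient: |∂P/∂n| = 1000 Pa / 187000 m = 5.35×10⁻³ Pa/m
Geostrophic balance (pressure-gradient force = Coriolis force):
V_g = (1/(fρ)) |∂P/∂n| = 5.35×10⁻³ / (1.41×10⁻⁴ × 1.24) = 30.6 m/s

30.6 m/s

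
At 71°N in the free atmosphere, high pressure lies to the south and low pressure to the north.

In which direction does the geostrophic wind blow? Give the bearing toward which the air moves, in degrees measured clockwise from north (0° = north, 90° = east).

090°

The pressure-gradient force points toward the north (bearing 000°).
Geostrophic balance: in the Northern Hemisphere the Coriolis force deflects motion to the right, so the geostrophic wind blows 90° to the right of the pressure-gradient force (low pressure on the left).
Rotating 000° by 90° clockwise gives 090° — the wind blows toward the east.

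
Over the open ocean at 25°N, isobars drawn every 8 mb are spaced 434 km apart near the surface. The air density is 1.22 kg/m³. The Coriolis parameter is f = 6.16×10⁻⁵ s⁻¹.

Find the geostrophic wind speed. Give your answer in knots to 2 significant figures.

Pressure gradient: |∂P/∂n| = 800 Pa / 434000 m = 1.84×10⁻³ Pa/m
Geostrophic balance (pressure-gradient force = Coriolis force):
V_g = (1/(fρ)) |∂P/∂n| = 1.84×10⁻³ / (6.16×10⁻⁵ × 1.22) = 24.5 m/s
Converting: 24.5 m/s × 1.944 = 48 knots

48 knots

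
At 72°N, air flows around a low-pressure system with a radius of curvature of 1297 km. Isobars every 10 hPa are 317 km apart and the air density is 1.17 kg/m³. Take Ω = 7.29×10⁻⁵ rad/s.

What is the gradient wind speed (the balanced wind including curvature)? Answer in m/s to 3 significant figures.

17.7 m/s

Coriolis parameter at 72°N:
f = 2Ω sin φ = 2 × 7.29×10⁻⁵ × sin 72° = 1.39×10⁻⁴ s⁻¹
Pressure gradient: |∂P/∂n| = 1000 Pa / 317000 m = 3.15×10⁻³ Pa/m
Geostrophic speed: V_g = |∂P/∂n|/(fρ) = 3.15×10⁻³/(1.39×10⁻⁴ × 1.17) = 19.4 m/s
Around a low, centrifugal force acts outward with Coriolis, so pressure-gradient force balances both:
(1/ρ)|∂P/∂n| = fV + V²/R  →  V² + fR·V − fR·V_g = 0
With fR = 1.39×10⁻⁴ × 1297×10³ m = 180 m/s:
V = [−fR + √((fR)² + 4 fR V_g)]/2 = [−180 + √(180² + 4×180×19.4)]/2 = 17.7 m/s
Subgeostrophic (V < V_g = 19.4 m/s), as expected around a low.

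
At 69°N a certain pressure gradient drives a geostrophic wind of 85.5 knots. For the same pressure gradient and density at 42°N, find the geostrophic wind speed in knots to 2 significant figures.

With the same pressure gradient and density, V_g ∝ 1/f ∝ 1/sin φ.
V₂ = V₁ · sin φ₁ / sin φ₂ = 85.5 × sin 69° / sin 42°
V₂ = 85.5 × 0.9336/0.6691 = 120 knots

120 knots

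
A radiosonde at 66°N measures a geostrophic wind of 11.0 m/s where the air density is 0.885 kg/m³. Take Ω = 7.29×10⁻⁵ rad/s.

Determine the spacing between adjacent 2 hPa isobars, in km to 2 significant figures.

150 km

Coriolis parameter at 66°N:
f = 2Ω sin φ = 2 × 7.29×10⁻⁵ × sin 66° = 1.33×10⁻⁴ s⁻¹
Geostrophic balance rearranged: |∂P/∂n| = f ρ V_g
|∂P/∂n| = 1.33×10⁻⁴ × 0.885 × 11.0 = 1.30×10⁻³ Pa/m
Isobar spacing: Δn = ΔP/|∂P/∂n| = 200 Pa / 1.30×10⁻³ Pa/m = 154243 m ≈ 150 km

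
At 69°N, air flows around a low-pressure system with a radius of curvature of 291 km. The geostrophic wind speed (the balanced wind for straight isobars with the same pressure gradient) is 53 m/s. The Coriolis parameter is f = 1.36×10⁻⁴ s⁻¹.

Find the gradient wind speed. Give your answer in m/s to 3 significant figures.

30.1 m/s

Around a low, centrifugal force acts outward with Coriolis, so pressure-gradient force balances both:
(1/ρ)|∂P/∂n| = fV + V²/R  →  V² + fR·V − fR·V_g = 0
With fR = 1.36×10⁻⁴ × 291×10³ m = 39.6 m/s:
V = [−fR + √((fR)² + 4 fR V_g)]/2 = [−39.6 + √(39.6² + 4×39.6×53)]/2 = 30.1 m/s
Subgeostrophic (V < V_g = 53 m/s), as expected around a low.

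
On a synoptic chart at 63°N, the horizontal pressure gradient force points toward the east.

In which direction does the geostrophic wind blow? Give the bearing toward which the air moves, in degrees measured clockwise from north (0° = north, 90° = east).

The pressure-gradient force points toward the east (bearing 090°).
Geostrophic balance: in the Northern Hemisphere the Coriolis force deflects motion to the right, so the geostrophic wind blows 90° to the right of the pressure-gradient force (low pressure on the left).
Rotating 090° by 90° clockwise gives 180° — the wind blows toward the south.

180°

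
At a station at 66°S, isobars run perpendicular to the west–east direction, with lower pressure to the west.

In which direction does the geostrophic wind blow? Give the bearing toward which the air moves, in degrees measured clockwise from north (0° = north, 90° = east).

The pressure-gradient force points toward the west (bearing 270°).
Geostrophic balance: in the Southern Hemisphere the Coriolis force deflects motion to the left, so the geostrophic wind blows 90° to the left of the pressure-gradient force (low pressure on the right).
Rotating 270° by 90° counterclockwise gives 180° — the wind blows toward the south.

180°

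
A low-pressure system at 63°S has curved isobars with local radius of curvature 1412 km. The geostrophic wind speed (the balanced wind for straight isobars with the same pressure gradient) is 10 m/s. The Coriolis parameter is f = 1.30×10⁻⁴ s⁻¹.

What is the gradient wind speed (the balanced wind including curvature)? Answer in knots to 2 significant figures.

Around a low, centrifugal force acts outward with Coriolis, so pressure-gradient force balances both:
(1/ρ)|∂P/∂n| = fV + V²/R  →  V² + fR·V − fR·V_g = 0
With fR = 1.30×10⁻⁴ × 1412×10³ m = 184 m/s:
V = [−fR + √((fR)² + 4 fR V_g)]/2 = [−184 + √(184² + 4×184×10)]/2 = 9.51 m/s
Subgeostrophic (V < V_g = 10 m/s), as expected around a low.
Converting: 9.51 m/s × 1.944 = 18 knots

18 knots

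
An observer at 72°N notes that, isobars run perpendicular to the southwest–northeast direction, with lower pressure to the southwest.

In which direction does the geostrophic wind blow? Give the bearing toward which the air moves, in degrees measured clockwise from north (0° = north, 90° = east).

315°

The pressure-gradient force points toward the southwest (bearing 225°).
Geostrophic balance: in the Northern Hemisphere the Coriolis force deflects motion to the right, so the geostrophic wind blows 90° to the right of the pressure-gradient force (low pressure on the left).
Rotating 225° by 90° clockwise gives 315° — the wind blows toward the northwest.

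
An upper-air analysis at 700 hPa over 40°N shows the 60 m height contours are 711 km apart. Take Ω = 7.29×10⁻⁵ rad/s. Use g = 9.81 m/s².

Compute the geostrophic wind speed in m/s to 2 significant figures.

Coriolis parameter at 40°N:
f = 2Ω sin φ = 2 × 7.29×10⁻⁵ × sin 40° = 9.37×10⁻⁵ s⁻¹
Height gradient: |∂Z/∂n| = 60 m / 711000 m = 8.44×10⁻⁵
On a pressure surface, geostrophic balance gives V_g = (g/f)|∂Z/∂n|:
V_g = 9.81 × 8.44×10⁻⁵ / 9.37×10⁻⁵ = 8.83 m/s

8.8 m/s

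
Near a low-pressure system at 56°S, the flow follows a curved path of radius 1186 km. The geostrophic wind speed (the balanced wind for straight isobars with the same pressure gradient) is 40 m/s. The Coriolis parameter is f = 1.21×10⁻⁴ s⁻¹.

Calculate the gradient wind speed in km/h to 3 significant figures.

Around a low, centrifugal force acts outward with Coriolis, so pressure-gradient force balances both:
(1/ρ)|∂P/∂n| = fV + V²/R  →  V² + fR·V − fR·V_g = 0
With fR = 1.21×10⁻⁴ × 1186×10³ m = 144 m/s:
V = [−fR + √((fR)² + 4 fR V_g)]/2 = [−144 + √(144² + 4×144×40)]/2 = 32.6 m/s
Subgeostrophic (V < V_g = 40 m/s), as expected around a low.
Converting: 32.6 m/s × 3.6 = 117 km/h

117 km/h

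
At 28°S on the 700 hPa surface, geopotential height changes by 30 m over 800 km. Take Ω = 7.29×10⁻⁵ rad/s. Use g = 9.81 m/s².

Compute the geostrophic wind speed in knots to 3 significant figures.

Coriolis parameter at 28°S:
f = 2Ω sin φ = 2 × 7.29×10⁻⁵ × sin 28° = 6.84×10⁻⁵ s⁻¹
Height gradient: |∂Z/∂n| = 30 m / 800000 m = 3.75×10⁻⁵
On a pressure surface, geostrophic balance gives V_g = (g/f)|∂Z/∂n|:
V_g = 9.81 × 3.75×10⁻⁵ / 6.84×10⁻⁵ = 5.37 m/s
Converting: 5.37 m/s × 1.944 = 10.4 knots

10.4 knots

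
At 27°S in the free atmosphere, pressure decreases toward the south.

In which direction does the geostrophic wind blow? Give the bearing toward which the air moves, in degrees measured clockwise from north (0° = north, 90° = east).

The pressure-gradient force points toward the south (bearing 180°).
Geostrophic balance: in the Southern Hemisphere the Coriolis force deflects motion to the left, so the geostrophic wind blows 90° to the left of the pressure-gradient force (low pressure on the right).
Rotating 180° by 90° counterclockwise gives 090° — the wind blows toward the east.

090°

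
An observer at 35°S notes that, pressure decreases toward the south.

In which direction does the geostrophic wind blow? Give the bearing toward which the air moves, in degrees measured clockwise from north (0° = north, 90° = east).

090°

The pressure-gradient force points toward the south (bearing 180°).
Geostrophic balance: in the Southern Hemisphere the Coriolis force deflects motion to the left, so the geostrophic wind blows 90° to the left of the pressure-gradient force (low pressure on the right).
Rotating 180° by 90° counterclockwise gives 090° — the wind blows toward the east.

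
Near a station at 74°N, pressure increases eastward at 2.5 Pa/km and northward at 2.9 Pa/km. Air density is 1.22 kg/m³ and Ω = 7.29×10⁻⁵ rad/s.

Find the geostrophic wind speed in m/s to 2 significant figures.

Coriolis parameter at 74°N:
f = 2Ω sin φ = 2 × 7.29×10⁻⁵ × sin 74° = 1.40×10⁻⁴ s⁻¹
Component geostrophic relations (x east, y north):
u_g = −(1/(fρ)) ∂P/∂y,  v_g = (1/(fρ)) ∂P/∂x
u_g = −(2.9×10⁻³)/(1.40×10⁻⁴ × 1.22) = −17.0 m/s;  v_g = (2.5×10⁻³)/(1.40×10⁻⁴ × 1.22) = 14.6 m/s
|V_g| = √(u_g² + v_g²) = 22.4 m/s

22 m/s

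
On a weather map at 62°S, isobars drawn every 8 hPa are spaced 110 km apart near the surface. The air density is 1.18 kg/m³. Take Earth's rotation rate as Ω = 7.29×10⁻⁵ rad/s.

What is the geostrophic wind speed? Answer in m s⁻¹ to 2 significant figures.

Coriolis parameter at 62°S:
f = 2Ω sin φ = 2 × 7.29×10⁻⁵ × sin 62° = 1.29×10⁻⁴ s⁻¹
Pressure gradient: |∂P/∂n| = 800 Pa / 110000 m = 7.27×10⁻³ Pa/m
Geostrophic balance (pressure-gradient force = Coriolis force):
V_g = (1/(fρ)) |∂P/∂n| = 7.27×10⁻³ / (1.29×10⁻⁴ × 1.18) = 47.9 m/s

48 m s⁻¹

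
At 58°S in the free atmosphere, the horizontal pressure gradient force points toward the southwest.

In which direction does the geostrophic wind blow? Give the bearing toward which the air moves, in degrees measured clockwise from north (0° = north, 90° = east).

The pressure-gradient force points toward the southwest (bearing 225°).
Geostrophic balance: in the Southern Hemisphere the Coriolis force deflects motion to the left, so the geostrophic wind blows 90° to the left of the pressure-gradient force (low pressure on the right).
Rotating 225° by 90° counterclockwise gives 135° — the wind blows toward the southeast.

135°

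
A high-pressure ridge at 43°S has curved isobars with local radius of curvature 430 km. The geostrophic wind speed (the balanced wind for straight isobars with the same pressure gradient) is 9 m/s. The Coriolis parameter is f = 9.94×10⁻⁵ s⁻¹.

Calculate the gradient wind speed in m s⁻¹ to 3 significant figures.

Around a high, pressure-gradient force acts outward with centrifugal, so Coriolis balances both:
fV = (1/ρ)|∂P/∂n| + V²/R  →  V² − fR·V + fR·V_g = 0
With fR = 9.94×10⁻⁵ × 430×10³ m = 42.7 m/s:
V = [fR − √((fR)² − 4 fR V_g)]/2 = [42.7 − √(42.7² − 4×42.7×9)]/2 = 12.9 m/s
Supergeostrophic (V > V_g = 9 m/s), as expected around a high.

12.9 m s⁻¹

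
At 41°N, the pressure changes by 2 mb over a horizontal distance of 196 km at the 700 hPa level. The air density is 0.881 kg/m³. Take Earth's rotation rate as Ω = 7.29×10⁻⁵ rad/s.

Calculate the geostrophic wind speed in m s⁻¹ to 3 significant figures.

12.1 m s⁻¹

Coriolis parameter at 41°N:
f = 2Ω sin φ = 2 × 7.29×10⁻⁵ × sin 41° = 9.57×10⁻⁵ s⁻¹
Pressure gradient: |∂P/∂n| = 200 Pa / 196000 m = 1.02×10⁻³ Pa/m
Geostrophic balance (pressure-gradient force = Coriolis force):
V_g = (1/(fρ)) |∂P/∂n| = 1.02×10⁻³ / (9.57×10⁻⁵ × 0.881) = 12.1 m/s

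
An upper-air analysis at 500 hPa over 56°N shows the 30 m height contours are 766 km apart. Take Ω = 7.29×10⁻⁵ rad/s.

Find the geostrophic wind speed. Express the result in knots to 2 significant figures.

Coriolis parameter at 56°N:
f = 2Ω sin φ = 2 × 7.29×10⁻⁵ × sin 56° = 1.21×10⁻⁴ s⁻¹
Height gradient: |∂Z/∂n| = 30 m / 766000 m = 3.92×10⁻⁵
On a pressure surface, geostrophic balance gives V_g = (g/f)|∂Z/∂n|:
V_g = 9.81 × 3.92×10⁻⁵ / 1.21×10⁻⁴ = 3.18 m/s
Converting: 3.18 m/s × 1.944 = 6.2 knots

6.2 knots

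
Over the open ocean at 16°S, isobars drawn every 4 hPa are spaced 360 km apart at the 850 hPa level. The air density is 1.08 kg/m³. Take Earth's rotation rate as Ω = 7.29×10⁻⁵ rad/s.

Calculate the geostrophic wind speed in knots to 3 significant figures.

Coriolis parameter at 16°S:
f = 2Ω sin φ = 2 × 7.29×10⁻⁵ × sin 16° = 4.02×10⁻⁵ s⁻¹
Pressure gradient: |∂P/∂n| = 400 Pa / 360000 m = 1.11×10⁻³ Pa/m
Geostrophic balance (pressure-gradient force = Coriolis force):
V_g = (1/(fρ)) |∂P/∂n| = 1.11×10⁻³ / (4.02×10⁻⁵ × 1.08) = 25.6 m/s
Converting: 25.6 m/s × 1.944 = 49.8 knots

49.8 knots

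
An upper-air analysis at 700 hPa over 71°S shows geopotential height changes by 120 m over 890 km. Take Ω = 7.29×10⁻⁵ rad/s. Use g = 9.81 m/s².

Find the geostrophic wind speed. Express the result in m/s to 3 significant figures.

9.59 m/s

Coriolis parameter at 71°S:
f = 2Ω sin φ = 2 × 7.29×10⁻⁵ × sin 71° = 1.38×10⁻⁴ s⁻¹
Height gradient: |∂Z/∂n| = 120 m / 890000 m = 1.35×10⁻⁴
On a pressure surface, geostrophic balance gives V_g = (g/f)|∂Z/∂n|:
V_g = 9.81 × 1.35×10⁻⁴ / 1.38×10⁻⁴ = 9.59 m/s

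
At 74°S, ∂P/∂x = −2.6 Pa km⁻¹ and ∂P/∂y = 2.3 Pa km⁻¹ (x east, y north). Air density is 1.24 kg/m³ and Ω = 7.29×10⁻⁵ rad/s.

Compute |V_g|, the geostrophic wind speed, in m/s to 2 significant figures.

20 m/s

Coriolis parameter at 74°S:
f = 2Ω sin φ = 2 × 7.29×10⁻⁵ × sin 74° = 1.40×10⁻⁴ s⁻¹
In the Southern Hemisphere f is negative: f = −1.40×10⁻⁴ s⁻¹.
Component geostrophic relations (x east, y north):
u_g = −(1/(fρ)) ∂P/∂y,  v_g = (1/(fρ)) ∂P/∂x
u_g = −(2.3×10⁻³)/(−1.40×10⁻⁴ × 1.24) = 13.2 m/s;  v_g = (−2.6×10⁻³)/(−1.40×10⁻⁴ × 1.24) = 15.0 m/s
|V_g| = √(u_g² + v_g²) = 20.0 m/s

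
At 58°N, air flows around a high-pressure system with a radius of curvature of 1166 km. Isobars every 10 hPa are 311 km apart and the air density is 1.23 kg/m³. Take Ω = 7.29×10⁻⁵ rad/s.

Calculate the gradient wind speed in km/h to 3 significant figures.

Coriolis parameter at 58°N:
f = 2Ω sin φ = 2 × 7.29×10⁻⁵ × sin 58° = 1.24×10⁻⁴ s⁻¹
Pressure gradient: |∂P/∂n| = 1000 Pa / 311000 m = 3.22×10⁻³ Pa/m
Geostrophic speed: V_g = |∂P/∂n|/(fρ) = 3.22×10⁻³/(1.24×10⁻⁴ × 1.23) = 21.1 m/s
Around a high, pressure-gradient force acts outward with centrifugal, so Coriolis balances both:
fV = (1/ρ)|∂P/∂n| + V²/R  →  V² − fR·V + fR·V_g = 0
With fR = 1.24×10⁻⁴ × 1166×10³ m = 144 m/s:
V = [fR − √((fR)² − 4 fR V_g)]/2 = [144 − √(144² − 4×144×21.1)]/2 = 25.7 m/s
Supergeostrophic (V > V_g = 21.1 m/s), as expected around a high.
Converting: 25.7 m/s × 3.6 = 92.7 km/h

92.7 km/h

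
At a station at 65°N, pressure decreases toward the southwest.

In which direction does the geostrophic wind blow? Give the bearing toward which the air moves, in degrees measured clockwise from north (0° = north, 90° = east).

315°

The pressure-gradient force points toward the southwest (bearing 225°).
Geostrophic balance: in the Northern Hemisphere the Coriolis force deflects motion to the right, so the geostrophic wind blows 90° to the right of the pressure-gradient force (low pressure on the left).
Rotating 225° by 90° clockwise gives 315° — the wind blows toward the northwest.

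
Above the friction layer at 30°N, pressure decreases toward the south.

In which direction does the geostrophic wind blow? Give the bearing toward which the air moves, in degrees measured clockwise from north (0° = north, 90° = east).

270°

The pressure-gradient force points toward the south (bearing 180°).
Geostrophic balance: in the Northern Hemisphere the Coriolis force deflects motion to the right, so the geostrophic wind blows 90° to the right of the pressure-gradient force (low pressure on the left).
Rotating 180° by 90° clockwise gives 270° — the wind blows toward the west.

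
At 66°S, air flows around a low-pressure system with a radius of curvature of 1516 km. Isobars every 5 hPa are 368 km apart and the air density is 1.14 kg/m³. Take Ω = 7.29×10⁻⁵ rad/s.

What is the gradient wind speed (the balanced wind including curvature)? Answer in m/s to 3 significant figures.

8.58 m/s

Coriolis parameter at 66°S:
f = 2Ω sin φ = 2 × 7.29×10⁻⁵ × sin 66° = 1.33×10⁻⁴ s⁻¹
Pressure gradient: |∂P/∂n| = 500 Pa / 368000 m = 1.36×10⁻³ Pa/m
Geostrophic speed: V_g = |∂P/∂n|/(fρ) = 1.36×10⁻³/(1.33×10⁻⁴ × 1.14) = 8.95 m/s
Around a low, centrifugal force acts outward with Coriolis, so pressure-gradient force balances both:
(1/ρ)|∂P/∂n| = fV + V²/R  →  V² + fR·V − fR·V_g = 0
With fR = 1.33×10⁻⁴ × 1516×10³ m = 202 m/s:
V = [−fR + √((fR)² + 4 fR V_g)]/2 = [−202 + √(202² + 4×202×8.95)]/2 = 8.58 m/s
Subgeostrophic (V < V_g = 8.95 m/s), as expected around a low.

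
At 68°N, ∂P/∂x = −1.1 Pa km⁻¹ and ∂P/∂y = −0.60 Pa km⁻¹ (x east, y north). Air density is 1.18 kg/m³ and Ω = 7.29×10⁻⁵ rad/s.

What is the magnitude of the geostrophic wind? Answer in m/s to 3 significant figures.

Coriolis parameter at 68°N:
f = 2Ω sin φ = 2 × 7.29×10⁻⁵ × sin 68° = 1.35×10⁻⁴ s⁻¹
Component geostrophic relations (x east, y north):
u_g = −(1/(fρ)) ∂P/∂y,  v_g = (1/(fρ)) ∂P/∂x
u_g = −(−0.60×10⁻³)/(1.35×10⁻⁴ × 1.18) = 3.76 m/s;  v_g = (−1.1×10⁻³)/(1.35×10⁻⁴ × 1.18) = −6.90 m/s
|V_g| = √(u_g² + v_g²) = 7.85 m/s

7.85 m/s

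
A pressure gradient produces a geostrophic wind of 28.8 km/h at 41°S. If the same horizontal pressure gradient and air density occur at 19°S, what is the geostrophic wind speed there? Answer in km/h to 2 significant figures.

58 km/h

With the same pressure gradient and density, V_g ∝ 1/f ∝ 1/sin φ.
V₂ = V₁ · sin φ₁ / sin φ₂ = 28.8 × sin 41° / sin 19°
V₂ = 28.8 × 0.6561/0.3256 = 58 km/h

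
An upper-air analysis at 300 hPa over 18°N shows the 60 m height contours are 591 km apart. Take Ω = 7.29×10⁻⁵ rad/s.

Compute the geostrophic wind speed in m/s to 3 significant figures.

22.1 m/s

Coriolis parameter at 18°N:
f = 2Ω sin φ = 2 × 7.29×10⁻⁵ × sin 18° = 4.51×10⁻⁵ s⁻¹
Height gradient: |∂Z/∂n| = 60 m / 591000 m = 1.02×10⁻⁴
On a pressure surface, geostrophic balance gives V_g = (g/f)|∂Z/∂n|:
V_g = 9.81 × 1.02×10⁻⁴ / 4.51×10⁻⁵ = 22.1 m/s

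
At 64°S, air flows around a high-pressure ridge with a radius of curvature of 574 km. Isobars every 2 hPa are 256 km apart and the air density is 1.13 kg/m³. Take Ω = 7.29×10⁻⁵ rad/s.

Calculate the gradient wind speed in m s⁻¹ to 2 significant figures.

5.7 m s⁻¹

Coriolis parameter at 64°S:
f = 2Ω sin φ = 2 × 7.29×10⁻⁵ × sin 64° = 1.31×10⁻⁴ s⁻¹
Pressure gradient: |∂P/∂n| = 200 Pa / 256000 m = 7.81×10⁻⁴ Pa/m
Geostrophic speed: V_g = |∂P/∂n|/(fρ) = 7.81×10⁻⁴/(1.31×10⁻⁴ × 1.13) = 5.28 m/s
Around a high, pressure-gradient force acts outward with centrifugal, so Coriolis balances both:
fV = (1/ρ)|∂P/∂n| + V²/R  →  V² − fR·V + fR·V_g = 0
With fR = 1.31×10⁻⁴ × 574×10³ m = 75.2 m/s:
V = [fR − √((fR)² − 4 fR V_g)]/2 = [75.2 − √(75.2² − 4×75.2×5.28)]/2 = 5.71 m/s
Supergeostrophic (V > V_g = 5.28 m/s), as expected around a high.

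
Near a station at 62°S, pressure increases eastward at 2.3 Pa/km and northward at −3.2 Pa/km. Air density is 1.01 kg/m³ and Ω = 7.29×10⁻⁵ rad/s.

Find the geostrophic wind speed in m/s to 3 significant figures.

Coriolis parameter at 62°S:
f = 2Ω sin φ = 2 × 7.29×10⁻⁵ × sin 62° = 1.29×10⁻⁴ s⁻¹
In the Southern Hemisphere f is negative: f = −1.29×10⁻⁴ s⁻¹.
Component geostrophic relations (x east, y north):
u_g = −(1/(fρ)) ∂P/∂y,  v_g = (1/(fρ)) ∂P/∂x
u_g = −(−3.2×10⁻³)/(−1.29×10⁻⁴ × 1.01) = −24.6 m/s;  v_g = (2.3×10⁻³)/(−1.29×10⁻⁴ × 1.01) = −17.7 m/s
|V_g| = √(u_g² + v_g²) = 30.3 m/s

30.3 m/s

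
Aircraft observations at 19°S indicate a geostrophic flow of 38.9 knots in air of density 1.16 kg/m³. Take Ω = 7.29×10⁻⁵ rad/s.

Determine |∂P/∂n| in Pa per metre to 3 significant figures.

Coriolis parameter at 19°S:
f = 2Ω sin φ = 2 × 7.29×10⁻⁵ × sin 19° = 4.75×10⁻⁵ s⁻¹
Wind speed in SI: 38.9 knots = 20.0 m/s
Geostrophic balance rearranged: |∂P/∂n| = f ρ V_g
|∂P/∂n| = 4.75×10⁻⁵ × 1.16 × 20.0 = 1.10×10⁻³ Pa/m

1.10×10⁻³ Pa/m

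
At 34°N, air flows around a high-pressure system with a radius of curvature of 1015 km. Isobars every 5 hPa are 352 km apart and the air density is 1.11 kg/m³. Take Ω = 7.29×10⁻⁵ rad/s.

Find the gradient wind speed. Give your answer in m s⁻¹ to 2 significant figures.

21 m s⁻¹

Coriolis parameter at 34°N:
f = 2Ω sin φ = 2 × 7.29×10⁻⁵ × sin 34° = 8.15×10⁻⁵ s⁻¹
Pressure gradient: |∂P/∂n| = 500 Pa / 352000 m = 1.42×10⁻³ Pa/m
Geostrophic speed: V_g = |∂P/∂n|/(fρ) = 1.42×10⁻³/(8.15×10⁻⁵ × 1.11) = 15.7 m/s
Around a high, pressure-gradient force acts outward with centrifugal, so Coriolis balances both:
fV = (1/ρ)|∂P/∂n| + V²/R  →  V² − fR·V + fR·V_g = 0
With fR = 8.15×10⁻⁵ × 1015×10³ m = 82.8 m/s:
V = [fR − √((fR)² − 4 fR V_g)]/2 = [82.8 − √(82.8² − 4×82.8×15.7)]/2 = 21.1 m/s
Supergeostrophic (V > V_g = 15.7 m/s), as expected around a high.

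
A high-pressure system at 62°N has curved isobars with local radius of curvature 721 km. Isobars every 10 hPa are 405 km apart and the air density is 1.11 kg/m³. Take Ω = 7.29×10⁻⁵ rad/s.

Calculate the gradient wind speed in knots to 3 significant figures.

44.6 knots

Coriolis parameter at 62°N:
f = 2Ω sin φ = 2 × 7.29×10⁻⁵ × sin 62° = 1.29×10⁻⁴ s⁻¹
Pressure gradient: |∂P/∂n| = 1000 Pa / 405000 m = 2.47×10⁻³ Pa/m
Geostrophic speed: V_g = |∂P/∂n|/(fρ) = 2.47×10⁻³/(1.29×10⁻⁴ × 1.11) = 17.3 m/s
Around a high, pressure-gradient force acts outward with centrifugal, so Coriolis balances both:
fV = (1/ρ)|∂P/∂n| + V²/R  →  V² − fR·V + fR·V_g = 0
With fR = 1.29×10⁻⁴ × 721×10³ m = 92.8 m/s:
V = [fR − √((fR)² − 4 fR V_g)]/2 = [92.8 − √(92.8² − 4×92.8×17.3)]/2 = 23 m/s
Supergeostrophic (V > V_g = 17.3 m/s), as expected around a high.
Converting: 23 m/s × 1.944 = 44.6 knots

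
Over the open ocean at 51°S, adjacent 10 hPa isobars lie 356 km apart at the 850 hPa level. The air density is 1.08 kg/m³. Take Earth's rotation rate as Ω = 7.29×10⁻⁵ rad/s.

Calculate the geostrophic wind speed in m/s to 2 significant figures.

Coriolis parameter at 51°S:
f = 2Ω sin φ = 2 × 7.29×10⁻⁵ × sin 51° = 1.13×10⁻⁴ s⁻¹
Pressure gradient: |∂P/∂n| = 1000 Pa / 356000 m = 2.81×10⁻³ Pa/m
Geostrophic balance (pressure-gradient force = Coriolis force):
V_g = (1/(fρ)) |∂P/∂n| = 2.81×10⁻³ / (1.13×10⁻⁴ × 1.08) = 23.0 m/s

23 m/s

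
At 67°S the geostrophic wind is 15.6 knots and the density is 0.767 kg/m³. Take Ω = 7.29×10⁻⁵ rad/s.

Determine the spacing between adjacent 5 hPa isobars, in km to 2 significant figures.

Coriolis parameter at 67°S:
f = 2Ω sin φ = 2 × 7.29×10⁻⁵ × sin 67° = 1.34×10⁻⁴ s⁻¹
Wind speed in SI: 15.6 knots = 8.03 m/s
Geostrophic balance rearranged: |∂P/∂n| = f ρ V_g
|∂P/∂n| = 1.34×10⁻⁴ × 0.767 × 8.03 = 8.26×10⁻⁴ Pa/m
Isobar spacing: Δn = ΔP/|∂P/∂n| = 500 Pa / 8.26×10⁻⁴ Pa/m = 605241 m ≈ 610 km

610 km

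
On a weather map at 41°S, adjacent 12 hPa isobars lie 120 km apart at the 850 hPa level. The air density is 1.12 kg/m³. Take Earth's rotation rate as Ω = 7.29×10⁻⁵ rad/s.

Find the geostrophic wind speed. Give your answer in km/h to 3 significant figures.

336 km/h

Coriolis parameter at 41°S:
f = 2Ω sin φ = 2 × 7.29×10⁻⁵ × sin 41° = 9.57×10⁻⁵ s⁻¹
Pressure gradient: |∂P/∂n| = 1200 Pa / 120000 m = 1.00×10⁻² Pa/m
Geostrophic balance (pressure-gradient force = Coriolis force):
V_g = (1/(fρ)) |∂P/∂n| = 1.00×10⁻² / (9.57×10⁻⁵ × 1.12) = 93.3 m/s
Converting: 93.3 m/s × 3.6 = 336 km/h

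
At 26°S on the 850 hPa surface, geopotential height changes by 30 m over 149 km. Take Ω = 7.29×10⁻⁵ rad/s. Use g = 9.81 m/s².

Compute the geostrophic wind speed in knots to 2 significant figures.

Coriolis parameter at 26°S:
f = 2Ω sin φ = 2 × 7.29×10⁻⁵ × sin 26° = 6.39×10⁻⁵ s⁻¹
Height gradient: |∂Z/∂n| = 30 m / 149000 m = 2.01×10⁻⁴
On a pressure surface, geostrophic balance gives V_g = (g/f)|∂Z/∂n|:
V_g = 9.81 × 2.01×10⁻⁴ / 6.39×10⁻⁵ = 30.9 m/s
Converting: 30.9 m/s × 1.944 = 60 knots

60 knots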